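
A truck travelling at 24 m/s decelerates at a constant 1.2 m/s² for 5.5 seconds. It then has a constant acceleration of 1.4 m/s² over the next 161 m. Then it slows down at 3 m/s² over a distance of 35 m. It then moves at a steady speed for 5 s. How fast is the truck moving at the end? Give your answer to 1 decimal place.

Phase 1 (decelerating): v₀ = 24.0 m/s, a = -1.2 m/s².
v = v₀ + at = 24.0 + (-1.2)(5.5) = 17.4 m/s
Δx = v₀t + ½at² = 24.0·5.5 + 0.5·-1.2·5.5² = 114 m

Phase 2 (accelerating): v₀ = 17.4 m/s, a = 1.4 m/s².
v² = v₀² + 2aΔx = 17.4² + 2·1.4·161 = 754 → v = 27.5 m/s
t = (v − v₀)/a = (27.5 − 17.4)/1.4 = 7.18 s

Phase 3 (decelerating): v₀ = 27.5 m/s, a = -3 m/s².
v² = v₀² + 2aΔx = 27.5² + 2·-3·35 = 544 → v = 23.3 m/s
t = (v − v₀)/a = (23.3 − 27.5)/-3 = 1.38 s

Phase 4 (constant speed): v₀ = 23.3 m/s, a = 0 m/s².
v = v₀ + at = 23.3 + (0)(5) = 23.3 m/s
Δx = v₀t + ½at² = 23.3·5 + 0.5·0·5² = 117 m
Final speed = 23.3 m/s

23.3 m/s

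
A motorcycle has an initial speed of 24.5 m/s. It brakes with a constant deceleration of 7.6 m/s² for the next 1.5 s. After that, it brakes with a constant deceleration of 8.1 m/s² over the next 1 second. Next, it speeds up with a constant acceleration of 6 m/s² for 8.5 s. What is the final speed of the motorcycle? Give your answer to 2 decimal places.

Phase 1 (decelerating): v₀ = 24.5 m/s, a = -7.6 m/s².
v = v₀ + at = 24.5 + (-7.6)(1.5) = 13.1 m/s
Δx = v₀t + ½at² = 24.5·1.5 + 0.5·-7.6·1.5² = 28.2 m

Phase 2 (decelerating): v₀ = 13.1 m/s, a = -8.1 m/s².
v = v₀ + at = 13.1 + (-8.1)(1) = 5.00 m/s
Δx = v₀t + ½at² = 13.1·1 + 0.5·-8.1·1² = 9.05 m

Phase 3 (accelerating): v₀ = 5.00 m/s, a = 6 m/s².
v = v₀ + at = 5.00 + (6)(8.5) = 56.0 m/s
Δx = v₀t + ½at² = 5.00·8.5 + 0.5·6·8.5² = 259 m
Final speed = 56.0 m/s

56.00 m/s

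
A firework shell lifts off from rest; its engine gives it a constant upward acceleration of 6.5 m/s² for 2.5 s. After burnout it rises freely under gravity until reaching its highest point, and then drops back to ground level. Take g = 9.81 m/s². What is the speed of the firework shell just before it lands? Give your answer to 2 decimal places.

25.74 m/s

Phase 1 (powered ascent): v₀ = 0 m/s, a = 6.5 m/s².
v = v₀ + at = 0 + (6.5)(2.5) = 16.2 m/s
Δx = v₀t + ½at² = 0·2.5 + 0.5·6.5·2.5² = 20.3 m

Phase 2 (coasting upward): v₀ = 16.2 m/s, a = -9.81 m/s².
v = v₀ + at → t = (0 − 16.2) / -9.81 = 1.66 s
v² = v₀² + 2aΔx → Δx = (0² − 16.2²)/(2·-9.81) = 13.5 m

Phase 3 (free fall): v₀ = 0 m/s, a = -9.81 m/s².
Falls 33.8 m from rest: t = √(2·33.8/9.81) = 2.62 s; v = g·t = 25.7 m/s.
Impact speed = 25.7 m/s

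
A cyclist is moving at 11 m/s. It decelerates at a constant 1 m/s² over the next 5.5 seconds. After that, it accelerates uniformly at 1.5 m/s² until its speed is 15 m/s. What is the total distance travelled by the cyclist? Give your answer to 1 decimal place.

Phase 1 (decelerating): v₀ = 11.0 m/s, a = -1 m/s².
v = v₀ + at = 11.0 + (-1)(5.5) = 5.50 m/s
Δx = v₀t + ½at² = 11.0·5.5 + 0.5·-1·5.5² = 45.4 m

Phase 2 (accelerating): v₀ = 5.50 m/s, a = 1.5 m/s².
v = v₀ + at → t = (15 − 5.50) / 1.5 = 6.33 s
v² = v₀² + 2aΔx → Δx = (15² − 5.50²)/(2·1.5) = 64.9 m
Total distance = 45.4 + 64.9 = 110 m

110.3 m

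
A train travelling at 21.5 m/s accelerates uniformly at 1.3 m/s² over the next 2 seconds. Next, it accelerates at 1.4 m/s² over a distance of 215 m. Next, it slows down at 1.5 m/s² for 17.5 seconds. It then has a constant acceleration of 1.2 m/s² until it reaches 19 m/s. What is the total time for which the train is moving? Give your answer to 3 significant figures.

35.9 s

Phase 1 (accelerating): v₀ = 21.5 m/s, a = 1.3 m/s².
v = v₀ + at = 21.5 + (1.3)(2) = 24.1 m/s
Δx = v₀t + ½at² = 21.5·2 + 0.5·1.3·2² = 45.6 m

Phase 2 (accelerating): v₀ = 24.1 m/s, a = 1.4 m/s².
v² = v₀² + 2aΔx = 24.1² + 2·1.4·215 = 1180 → v = 34.4 m/s
t = (v − v₀)/a = (34.4 − 24.1)/1.4 = 7.35 s

Phase 3 (decelerating): v₀ = 34.4 m/s, a = -1.5 m/s².
v = v₀ + at = 34.4 + (-1.5)(17.5) = 8.14 m/s
Δx = v₀t + ½at² = 34.4·17.5 + 0.5·-1.5·17.5² = 372 m

Phase 4 (accelerating): v₀ = 8.14 m/s, a = 1.2 m/s².
v = v₀ + at → t = (19 − 8.14) / 1.2 = 9.05 s
v² = v₀² + 2aΔx → Δx = (19² − 8.14²)/(2·1.2) = 123 m
Total time = 2.00 + 7.35 + 17.5 + 9.05 = 35.9 s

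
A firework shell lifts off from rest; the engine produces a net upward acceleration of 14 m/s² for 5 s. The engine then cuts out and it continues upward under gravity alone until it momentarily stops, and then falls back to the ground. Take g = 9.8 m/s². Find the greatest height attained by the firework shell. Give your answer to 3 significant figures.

425 m

Phase 1 (powered ascent): v₀ = 0 m/s, a = 14 m/s².
v = v₀ + at = 0 + (14)(5) = 70.0 m/s
Δx = v₀t + ½at² = 0·5 + 0.5·14·5² = 175 m

Phase 2 (coasting upward): v₀ = 70.0 m/s, a = -9.8 m/s².
v = v₀ + at → t = (0 − 70.0) / -9.8 = 7.14 s
v² = v₀² + 2aΔx → Δx = (0² − 70.0²)/(2·-9.8) = 250 m
Maximum height = 175 + 250 = 425 m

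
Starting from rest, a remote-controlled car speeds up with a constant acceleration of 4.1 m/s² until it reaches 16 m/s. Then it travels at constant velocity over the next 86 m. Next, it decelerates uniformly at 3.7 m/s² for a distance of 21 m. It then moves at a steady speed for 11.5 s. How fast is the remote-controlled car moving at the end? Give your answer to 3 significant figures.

Phase 1 (accelerating): v₀ = 0 m/s, a = 4.1 m/s².
v = v₀ + at → t = (16 − 0) / 4.1 = 3.90 s
v² = v₀² + 2aΔx → Δx = (16² − 0²)/(2·4.1) = 31.2 m

Phase 2 (constant speed): v₀ = 16.0 m/s, a = 0 m/s².
Constant speed: t = d/v = 86/16.0 = 5.38 s

Phase 3 (decelerating): v₀ = 16.0 m/s, a = -3.7 m/s².
v² = v₀² + 2aΔx = 16.0² + 2·-3.7·21 = 101 → v = 10.0 m/s
t = (v − v₀)/a = (10.0 − 16.0)/-3.7 = 1.61 s

Phase 4 (constant speed): v₀ = 10.0 m/s, a = 0 m/s².
v = v₀ + at = 10.0 + (0)(11.5) = 10.0 m/s
Δx = v₀t + ½at² = 10.0·11.5 + 0.5·0·11.5² = 115 m
Final speed = 10.0 m/s

10.0 m/s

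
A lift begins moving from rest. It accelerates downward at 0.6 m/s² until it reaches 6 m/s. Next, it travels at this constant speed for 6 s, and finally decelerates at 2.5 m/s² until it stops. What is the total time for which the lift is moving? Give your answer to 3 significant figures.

18.4 s

Phase 1 (accelerating): v₀ = 0 m/s, a = 0.6 m/s².
v = v₀ + at → t = (6 − 0) / 0.6 = 10.0 s
v² = v₀² + 2aΔx → Δx = (6² − 0²)/(2·0.6) = 30.0 m

Phase 2 (constant speed): v₀ = 6.00 m/s, a = 0 m/s².
v = v₀ + at = 6.00 + (0)(6) = 6.00 m/s
Δx = v₀t + ½at² = 6.00·6 + 0.5·0·6² = 36.0 m

Phase 3 (decelerating): v₀ = 6.00 m/s, a = -2.5 m/s².
v = v₀ + at → t = (0 − 6.00) / -2.5 = 2.40 s
v² = v₀² + 2aΔx → Δx = (0² − 6.00²)/(2·-2.5) = 7.20 m
Total time = 10.0 + 6.00 + 2.40 = 18.4 s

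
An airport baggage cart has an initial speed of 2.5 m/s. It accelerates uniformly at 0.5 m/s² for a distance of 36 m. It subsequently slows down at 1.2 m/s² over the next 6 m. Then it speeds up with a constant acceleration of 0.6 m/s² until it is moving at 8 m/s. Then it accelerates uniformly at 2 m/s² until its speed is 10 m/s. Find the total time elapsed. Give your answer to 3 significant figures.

14.6 s

Phase 1 (accelerating): v₀ = 2.50 m/s, a = 0.5 m/s².
v² = v₀² + 2aΔx = 2.50² + 2·0.5·36 = 42.2 → v = 6.50 m/s
t = (v − v₀)/a = (6.50 − 2.50)/0.5 = 8.00 s

Phase 2 (decelerating): v₀ = 6.50 m/s, a = -1.2 m/s².
v² = v₀² + 2aΔx = 6.50² + 2·-1.2·6 = 27.9 → v = 5.28 m/s
t = (v − v₀)/a = (5.28 − 6.50)/-1.2 = 1.02 s

Phase 3 (accelerating): v₀ = 5.28 m/s, a = 0.6 m/s².
v = v₀ + at → t = (8 − 5.28) / 0.6 = 4.54 s
v² = v₀² + 2aΔx → Δx = (8² − 5.28²)/(2·0.6) = 30.1 m

Phase 4 (accelerating): v₀ = 8.00 m/s, a = 2 m/s².
v = v₀ + at → t = (10 − 8.00) / 2 = 1.00 s
v² = v₀² + 2aΔx → Δx = (10² − 8.00²)/(2·2) = 9.00 m
Total time = 8.00 + 1.02 + 4.54 + 1.00 = 14.6 s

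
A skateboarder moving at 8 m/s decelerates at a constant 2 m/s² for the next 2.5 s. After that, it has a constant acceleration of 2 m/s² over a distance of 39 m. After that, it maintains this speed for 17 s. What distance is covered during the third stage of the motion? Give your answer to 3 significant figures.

218 m

Phase 1 (decelerating): v₀ = 8.00 m/s, a = -2 m/s².
v = v₀ + at = 8.00 + (-2)(2.5) = 3.00 m/s
Δx = v₀t + ½at² = 8.00·2.5 + 0.5·-2·2.5² = 13.8 m

Phase 2 (accelerating): v₀ = 3.00 m/s, a = 2 m/s².
v² = v₀² + 2aΔx = 3.00² + 2·2·39 = 165 → v = 12.8 m/s
t = (v − v₀)/a = (12.8 − 3.00)/2 = 4.92 s

Phase 3 (constant speed): v₀ = 12.8 m/s, a = 0 m/s².
v = v₀ + at = 12.8 + (0)(17) = 12.8 m/s
Δx = v₀t + ½at² = 12.8·17 + 0.5·0·17² = 218 m
Distance in phase 3 = 218 m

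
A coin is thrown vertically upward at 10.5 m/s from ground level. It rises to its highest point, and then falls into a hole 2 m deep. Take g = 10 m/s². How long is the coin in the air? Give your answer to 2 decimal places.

2.28 s

Phase 1 (rising): v₀ = 10.5 m/s, a = -10 m/s².
v = v₀ + at → t = (0 − 10.5) / -10 = 1.05 s
v² = v₀² + 2aΔx → Δx = (0² − 10.5²)/(2·-10) = 5.51 m

Phase 2 (falling): v₀ = 0 m/s, a = -10 m/s².
Falls 7.51 m from rest: t = √(2·7.51/10) = 1.23 s; v = g·t = 12.3 m/s.
Total time = 1.05 + 1.23 = 2.28 s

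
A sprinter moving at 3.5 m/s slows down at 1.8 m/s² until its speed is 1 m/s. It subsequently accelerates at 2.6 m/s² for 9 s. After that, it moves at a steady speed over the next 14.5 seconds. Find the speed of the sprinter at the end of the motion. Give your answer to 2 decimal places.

Phase 1 (decelerating): v₀ = 3.50 m/s, a = -1.8 m/s².
v = v₀ + at → t = (1 − 3.50) / -1.8 = 1.39 s
v² = v₀² + 2aΔx → Δx = (1² − 3.50²)/(2·-1.8) = 3.12 m

Phase 2 (accelerating): v₀ = 1.00 m/s, a = 2.6 m/s².
v = v₀ + at = 1.00 + (2.6)(9) = 24.4 m/s
Δx = v₀t + ½at² = 1.00·9 + 0.5·2.6·9² = 114 m

Phase 3 (constant speed): v₀ = 24.4 m/s, a = 0 m/s².
v = v₀ + at = 24.4 + (0)(14.5) = 24.4 m/s
Δx = v₀t + ½at² = 24.4·14.5 + 0.5·0·14.5² = 354 m
Final speed = 24.4 m/s

24.40 m/s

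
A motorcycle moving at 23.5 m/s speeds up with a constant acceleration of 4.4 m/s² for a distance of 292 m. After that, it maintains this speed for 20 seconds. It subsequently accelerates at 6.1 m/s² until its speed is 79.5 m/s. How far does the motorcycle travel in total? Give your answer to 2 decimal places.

1671.63 m

Phase 1 (accelerating): v₀ = 23.5 m/s, a = 4.4 m/s².
v² = v₀² + 2aΔx = 23.5² + 2·4.4·292 = 3120 → v = 55.9 m/s
t = (v − v₀)/a = (55.9 − 23.5)/4.4 = 7.36 s

Phase 2 (constant speed): v₀ = 55.9 m/s, a = 0 m/s².
v = v₀ + at = 55.9 + (0)(20) = 55.9 m/s
Δx = v₀t + ½at² = 55.9·20 + 0.5·0·20² = 1120 m

Phase 3 (accelerating): v₀ = 55.9 m/s, a = 6.1 m/s².
v = v₀ + at → t = (79.5 − 55.9) / 6.1 = 3.87 s
v² = v₀² + 2aΔx → Δx = (79.5² − 55.9²)/(2·6.1) = 262 m
Total distance = 292 + 1120 + 262 = 1670 m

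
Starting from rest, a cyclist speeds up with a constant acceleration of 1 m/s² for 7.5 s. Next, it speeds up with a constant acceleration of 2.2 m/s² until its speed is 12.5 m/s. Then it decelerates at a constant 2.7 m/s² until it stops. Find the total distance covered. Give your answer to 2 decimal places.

Phase 1 (accelerating): v₀ = 0 m/s, a = 1 m/s².
v = v₀ + at = 0 + (1)(7.5) = 7.50 m/s
Δx = v₀t + ½at² = 0·7.5 + 0.5·1·7.5² = 28.1 m

Phase 2 (accelerating): v₀ = 7.50 m/s, a = 2.2 m/s².
v = v₀ + at → t = (12.5 − 7.50) / 2.2 = 2.27 s
v² = v₀² + 2aΔx → Δx = (12.5² − 7.50²)/(2·2.2) = 22.7 m

Phase 3 (decelerating): v₀ = 12.5 m/s, a = -2.7 m/s².
v = v₀ + at → t = (0 − 12.5) / -2.7 = 4.63 s
v² = v₀² + 2aΔx → Δx = (0² − 12.5²)/(2·-2.7) = 28.9 m
Total distance = 28.1 + 22.7 + 28.9 = 79.8 m

79.79 m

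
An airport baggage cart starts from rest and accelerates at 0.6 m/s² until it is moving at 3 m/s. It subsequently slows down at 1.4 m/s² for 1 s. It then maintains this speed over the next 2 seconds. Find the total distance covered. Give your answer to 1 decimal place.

Phase 1 (accelerating): v₀ = 0 m/s, a = 0.6 m/s².
v = v₀ + at → t = (3 − 0) / 0.6 = 5.00 s
v² = v₀² + 2aΔx → Δx = (3² − 0²)/(2·0.6) = 7.50 m

Phase 2 (decelerating): v₀ = 3.00 m/s, a = -1.4 m/s².
v = v₀ + at = 3.00 + (-1.4)(1) = 1.60 m/s
Δx = v₀t + ½at² = 3.00·1 + 0.5·-1.4·1² = 2.30 m

Phase 3 (constant speed): v₀ = 1.60 m/s, a = 0 m/s².
v = v₀ + at = 1.60 + (0)(2) = 1.60 m/s
Δx = v₀t + ½at² = 1.60·2 + 0.5·0·2² = 3.20 m
Total distance = 7.50 + 2.30 + 3.20 = 13.0 m

13.0 m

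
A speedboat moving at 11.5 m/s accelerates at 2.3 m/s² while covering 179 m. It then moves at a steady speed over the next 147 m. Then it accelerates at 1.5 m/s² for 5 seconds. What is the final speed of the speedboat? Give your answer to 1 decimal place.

Phase 1 (accelerating): v₀ = 11.5 m/s, a = 2.3 m/s².
v² = v₀² + 2aΔx = 11.5² + 2·2.3·179 = 956 → v = 30.9 m/s
t = (v − v₀)/a = (30.9 − 11.5)/2.3 = 8.44 s

Phase 2 (constant speed): v₀ = 30.9 m/s, a = 0 m/s².
Constant speed: t = d/v = 147/30.9 = 4.76 s

Phase 3 (accelerating): v₀ = 30.9 m/s, a = 1.5 m/s².
v = v₀ + at = 30.9 + (1.5)(5) = 38.4 m/s
Δx = v₀t + ½at² = 30.9·5 + 0.5·1.5·5² = 173 m
Final speed = 38.4 m/s

38.4 m/s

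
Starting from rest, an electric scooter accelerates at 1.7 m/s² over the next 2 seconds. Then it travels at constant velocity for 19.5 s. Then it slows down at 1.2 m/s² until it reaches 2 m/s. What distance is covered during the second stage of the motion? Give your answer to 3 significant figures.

Phase 1 (accelerating): v₀ = 0 m/s, a = 1.7 m/s².
v = v₀ + at = 0 + (1.7)(2) = 3.40 m/s
Δx = v₀t + ½at² = 0·2 + 0.5·1.7·2² = 3.40 m

Phase 2 (constant speed): v₀ = 3.40 m/s, a = 0 m/s².
v = v₀ + at = 3.40 + (0)(19.5) = 3.40 m/s
Δx = v₀t + ½at² = 3.40·19.5 + 0.5·0·19.5² = 66.3 m
Distance in phase 2 = 66.3 m

66.3 m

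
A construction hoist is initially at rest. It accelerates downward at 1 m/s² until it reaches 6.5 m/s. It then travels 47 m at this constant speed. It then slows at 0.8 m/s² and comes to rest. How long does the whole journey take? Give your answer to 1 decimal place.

21.9 s

Phase 1 (accelerating): v₀ = 0 m/s, a = 1 m/s².
v = v₀ + at → t = (6.5 − 0) / 1 = 6.50 s
v² = v₀² + 2aΔx → Δx = (6.5² − 0²)/(2·1) = 21.1 m

Phase 2 (constant speed): v₀ = 6.50 m/s, a = 0 m/s².
Constant speed: t = d/v = 47/6.50 = 7.23 s

Phase 3 (decelerating): v₀ = 6.50 m/s, a = -0.8 m/s².
v = v₀ + at → t = (0 − 6.50) / -0.8 = 8.12 s
v² = v₀² + 2aΔx → Δx = (0² − 6.50²)/(2·-0.8) = 26.4 m
Total time = 6.50 + 7.23 + 8.12 = 21.9 s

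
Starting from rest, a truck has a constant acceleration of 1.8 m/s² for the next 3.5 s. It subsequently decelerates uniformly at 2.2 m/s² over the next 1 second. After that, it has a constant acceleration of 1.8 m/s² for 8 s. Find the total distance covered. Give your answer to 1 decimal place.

Phase 1 (accelerating): v₀ = 0 m/s, a = 1.8 m/s².
v = v₀ + at = 0 + (1.8)(3.5) = 6.30 m/s
Δx = v₀t + ½at² = 0·3.5 + 0.5·1.8·3.5² = 11.0 m

Phase 2 (decelerating): v₀ = 6.30 m/s, a = -2.2 m/s².
v = v₀ + at = 6.30 + (-2.2)(1) = 4.10 m/s
Δx = v₀t + ½at² = 6.30·1 + 0.5·-2.2·1² = 5.20 m

Phase 3 (accelerating): v₀ = 4.10 m/s, a = 1.8 m/s².
v = v₀ + at = 4.10 + (1.8)(8) = 18.5 m/s
Δx = v₀t + ½at² = 4.10·8 + 0.5·1.8·8² = 90.4 m
Total distance = 11.0 + 5.20 + 90.4 = 107 m

106.6 m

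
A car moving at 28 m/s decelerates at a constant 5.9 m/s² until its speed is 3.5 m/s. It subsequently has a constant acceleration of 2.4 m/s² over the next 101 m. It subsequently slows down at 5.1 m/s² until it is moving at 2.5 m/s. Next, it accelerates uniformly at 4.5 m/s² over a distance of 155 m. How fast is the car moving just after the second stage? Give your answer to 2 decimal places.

22.29 m/s

Phase 1 (decelerating): v₀ = 28.0 m/s, a = -5.9 m/s².
v = v₀ + at → t = (3.5 − 28.0) / -5.9 = 4.15 s
v² = v₀² + 2aΔx → Δx = (3.5² − 28.0²)/(2·-5.9) = 65.4 m

Phase 2 (accelerating): v₀ = 3.50 m/s, a = 2.4 m/s².
v² = v₀² + 2aΔx = 3.50² + 2·2.4·101 = 497 → v = 22.3 m/s
t = (v − v₀)/a = (22.3 − 3.50)/2.4 = 7.83 s
Speed at end of phase 2 = 22.3 m/s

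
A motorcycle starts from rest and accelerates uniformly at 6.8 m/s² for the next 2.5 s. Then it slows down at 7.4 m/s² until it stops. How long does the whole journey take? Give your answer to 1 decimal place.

4.8 s

Phase 1 (accelerating): v₀ = 0 m/s, a = 6.8 m/s².
v = v₀ + at = 0 + (6.8)(2.5) = 17.0 m/s
Δx = v₀t + ½at² = 0·2.5 + 0.5·6.8·2.5² = 21.2 m

Phase 2 (decelerating): v₀ = 17.0 m/s, a = -7.4 m/s².
v = v₀ + at → t = (0 − 17.0) / -7.4 = 2.30 s
v² = v₀² + 2aΔx → Δx = (0² − 17.0²)/(2·-7.4) = 19.5 m
Total time = 2.50 + 2.30 = 4.80 s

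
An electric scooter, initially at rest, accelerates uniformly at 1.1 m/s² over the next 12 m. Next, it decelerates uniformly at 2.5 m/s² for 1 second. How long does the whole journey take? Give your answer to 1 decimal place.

Phase 1 (accelerating): v₀ = 0 m/s, a = 1.1 m/s².
v² = v₀² + 2aΔx = 0² + 2·1.1·12 = 26.4 → v = 5.14 m/s
t = (v − v₀)/a = (5.14 − 0)/1.1 = 4.67 s

Phase 2 (decelerating): v₀ = 5.14 m/s, a = -2.5 m/s².
v = v₀ + at = 5.14 + (-2.5)(1) = 2.64 m/s
Δx = v₀t + ½at² = 5.14·1 + 0.5·-2.5·1² = 3.89 m
Total time = 4.67 + 1.00 = 5.67 s

5.7 s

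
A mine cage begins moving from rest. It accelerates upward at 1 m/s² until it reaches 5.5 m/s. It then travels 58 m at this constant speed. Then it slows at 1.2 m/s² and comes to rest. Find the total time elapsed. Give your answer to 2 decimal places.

20.63 s

Phase 1 (accelerating): v₀ = 0 m/s, a = 1 m/s².
v = v₀ + at → t = (5.5 − 0) / 1 = 5.50 s
v² = v₀² + 2aΔx → Δx = (5.5² − 0²)/(2·1) = 15.1 m

Phase 2 (constant speed): v₀ = 5.50 m/s, a = 0 m/s².
Constant speed: t = d/v = 58/5.50 = 10.5 s

Phase 3 (decelerating): v₀ = 5.50 m/s, a = -1.2 m/s².
v = v₀ + at → t = (0 − 5.50) / -1.2 = 4.58 s
v² = v₀² + 2aΔx → Δx = (0² − 5.50²)/(2·-1.2) = 12.6 m
Total time = 5.50 + 10.5 + 4.58 = 20.6 s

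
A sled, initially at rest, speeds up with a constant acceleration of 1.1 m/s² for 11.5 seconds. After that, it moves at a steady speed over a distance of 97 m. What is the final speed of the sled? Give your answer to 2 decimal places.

12.65 m/s

Phase 1 (accelerating): v₀ = 0 m/s, a = 1.1 m/s².
v = v₀ + at = 0 + (1.1)(11.5) = 12.7 m/s
Δx = v₀t + ½at² = 0·11.5 + 0.5·1.1·11.5² = 72.7 m

Phase 2 (constant speed): v₀ = 12.7 m/s, a = 0 m/s².
Constant speed: t = d/v = 97/12.7 = 7.67 s
Final speed = 12.7 m/s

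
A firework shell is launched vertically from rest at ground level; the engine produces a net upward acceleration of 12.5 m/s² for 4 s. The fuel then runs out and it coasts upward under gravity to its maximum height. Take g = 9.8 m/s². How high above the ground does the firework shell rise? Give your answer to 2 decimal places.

227.55 m

Phase 1 (powered ascent): v₀ = 0 m/s, a = 12.5 m/s².
v = v₀ + at = 0 + (12.5)(4) = 50.0 m/s
Δx = v₀t + ½at² = 0·4 + 0.5·12.5·4² = 100 m

Phase 2 (coasting upward): v₀ = 50.0 m/s, a = -9.8 m/s².
v = v₀ + at → t = (0 − 50.0) / -9.8 = 5.10 s
v² = v₀² + 2aΔx → Δx = (0² − 50.0²)/(2·-9.8) = 128 m
Maximum height = 100 + 128 = 228 m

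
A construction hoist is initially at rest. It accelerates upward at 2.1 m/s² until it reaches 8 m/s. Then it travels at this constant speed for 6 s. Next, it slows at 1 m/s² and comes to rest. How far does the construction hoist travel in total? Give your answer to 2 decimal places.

Phase 1 (accelerating): v₀ = 0 m/s, a = 2.1 m/s².
v = v₀ + at → t = (8 − 0) / 2.1 = 3.81 s
v² = v₀² + 2aΔx → Δx = (8² − 0²)/(2·2.1) = 15.2 m

Phase 2 (constant speed): v₀ = 8.00 m/s, a = 0 m/s².
v = v₀ + at = 8.00 + (0)(6) = 8.00 m/s
Δx = v₀t + ½at² = 8.00·6 + 0.5·0·6² = 48.0 m

Phase 3 (decelerating): v₀ = 8.00 m/s, a = -1 m/s².
v = v₀ + at → t = (0 − 8.00) / -1 = 8.00 s
v² = v₀² + 2aΔx → Δx = (0² − 8.00²)/(2·-1) = 32.0 m
Total distance = 15.2 + 48.0 + 32.0 = 95.2 m

95.24 m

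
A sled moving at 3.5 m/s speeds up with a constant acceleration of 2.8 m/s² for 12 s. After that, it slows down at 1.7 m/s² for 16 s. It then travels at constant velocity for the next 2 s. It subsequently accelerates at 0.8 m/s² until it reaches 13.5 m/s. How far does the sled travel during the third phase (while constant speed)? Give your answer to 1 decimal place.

19.8 m

Phase 1 (accelerating): v₀ = 3.50 m/s, a = 2.8 m/s².
v = v₀ + at = 3.50 + (2.8)(12) = 37.1 m/s
Δx = v₀t + ½at² = 3.50·12 + 0.5·2.8·12² = 244 m

Phase 2 (decelerating): v₀ = 37.1 m/s, a = -1.7 m/s².
v = v₀ + at = 37.1 + (-1.7)(16) = 9.90 m/s
Δx = v₀t + ½at² = 37.1·16 + 0.5·-1.7·16² = 376 m

Phase 3 (constant speed): v₀ = 9.90 m/s, a = 0 m/s².
v = v₀ + at = 9.90 + (0)(2) = 9.90 m/s
Δx = v₀t + ½at² = 9.90·2 + 0.5·0·2² = 19.8 m
Distance in phase 3 = 19.8 m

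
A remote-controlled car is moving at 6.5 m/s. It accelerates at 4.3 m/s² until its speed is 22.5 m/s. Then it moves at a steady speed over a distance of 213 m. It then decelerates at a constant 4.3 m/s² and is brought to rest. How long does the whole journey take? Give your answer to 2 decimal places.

18.42 s

Phase 1 (accelerating): v₀ = 6.50 m/s, a = 4.3 m/s².
v = v₀ + at → t = (22.5 − 6.50) / 4.3 = 3.72 s
v² = v₀² + 2aΔx → Δx = (22.5² − 6.50²)/(2·4.3) = 54.0 m

Phase 2 (constant speed): v₀ = 22.5 m/s, a = 0 m/s².
Constant speed: t = d/v = 213/22.5 = 9.47 s

Phase 3 (decelerating): v₀ = 22.5 m/s, a = -4.3 m/s².
v = v₀ + at → t = (0 − 22.5) / -4.3 = 5.23 s
v² = v₀² + 2aΔx → Δx = (0² − 22.5²)/(2·-4.3) = 58.9 m
Total time = 3.72 + 9.47 + 5.23 = 18.4 s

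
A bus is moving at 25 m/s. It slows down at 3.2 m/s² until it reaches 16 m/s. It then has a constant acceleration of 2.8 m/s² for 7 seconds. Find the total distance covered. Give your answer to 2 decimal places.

Phase 1 (decelerating): v₀ = 25.0 m/s, a = -3.2 m/s².
v = v₀ + at → t = (16 − 25.0) / -3.2 = 2.81 s
v² = v₀² + 2aΔx → Δx = (16² − 25.0²)/(2·-3.2) = 57.7 m

Phase 2 (accelerating): v₀ = 16.0 m/s, a = 2.8 m/s².
v = v₀ + at = 16.0 + (2.8)(7) = 35.6 m/s
Δx = v₀t + ½at² = 16.0·7 + 0.5·2.8·7² = 181 m
Total distance = 57.7 + 181 = 238 m

238.26 m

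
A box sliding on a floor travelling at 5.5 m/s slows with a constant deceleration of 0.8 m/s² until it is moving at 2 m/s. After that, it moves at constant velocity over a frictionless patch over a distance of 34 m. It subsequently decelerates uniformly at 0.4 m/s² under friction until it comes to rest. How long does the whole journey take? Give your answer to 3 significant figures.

26.4 s

Phase 1 (decelerating): v₀ = 5.50 m/s, a = -0.8 m/s².
v = v₀ + at → t = (2 − 5.50) / -0.8 = 4.38 s
v² = v₀² + 2aΔx → Δx = (2² − 5.50²)/(2·-0.8) = 16.4 m

Phase 2 (constant speed): v₀ = 2.00 m/s, a = 0 m/s².
Constant speed: t = d/v = 34/2.00 = 17.0 s

Phase 3 (decelerating): v₀ = 2.00 m/s, a = -0.4 m/s².
v = v₀ + at → t = (0 − 2.00) / -0.4 = 5.00 s
v² = v₀² + 2aΔx → Δx = (0² − 2.00²)/(2·-0.4) = 5.00 m
Total time = 4.38 + 17.0 + 5.00 = 26.4 s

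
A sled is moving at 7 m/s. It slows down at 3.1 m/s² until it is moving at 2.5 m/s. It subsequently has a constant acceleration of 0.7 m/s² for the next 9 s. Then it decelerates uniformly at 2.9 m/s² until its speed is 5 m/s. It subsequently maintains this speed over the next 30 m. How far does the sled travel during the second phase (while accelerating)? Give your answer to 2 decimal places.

50.85 m

Phase 1 (decelerating): v₀ = 7.00 m/s, a = -3.1 m/s².
v = v₀ + at → t = (2.5 − 7.00) / -3.1 = 1.45 s
v² = v₀² + 2aΔx → Δx = (2.5² − 7.00²)/(2·-3.1) = 6.90 m

Phase 2 (accelerating): v₀ = 2.50 m/s, a = 0.7 m/s².
v = v₀ + at = 2.50 + (0.7)(9) = 8.80 m/s
Δx = v₀t + ½at² = 2.50·9 + 0.5·0.7·9² = 50.8 m
Distance in phase 2 = 50.8 m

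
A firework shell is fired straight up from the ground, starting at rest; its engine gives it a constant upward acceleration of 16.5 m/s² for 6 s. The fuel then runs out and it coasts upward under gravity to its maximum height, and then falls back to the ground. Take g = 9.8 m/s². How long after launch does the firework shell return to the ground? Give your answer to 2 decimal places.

Phase 1 (powered ascent): v₀ = 0 m/s, a = 16.5 m/s².
v = v₀ + at = 0 + (16.5)(6) = 99.0 m/s
Δx = v₀t + ½at² = 0·6 + 0.5·16.5·6² = 297 m

Phase 2 (coasting upward): v₀ = 99.0 m/s, a = -9.8 m/s².
v = v₀ + at → t = (0 − 99.0) / -9.8 = 10.1 s
v² = v₀² + 2aΔx → Δx = (0² − 99.0²)/(2·-9.8) = 500 m

Phase 3 (free fall): v₀ = 0 m/s, a = -9.8 m/s².
Falls 797 m from rest: t = √(2·797/9.8) = 12.8 s; v = g·t = 125 m/s.
Total time = 6.00 + 10.1 + 12.8 = 28.9 s

28.86 s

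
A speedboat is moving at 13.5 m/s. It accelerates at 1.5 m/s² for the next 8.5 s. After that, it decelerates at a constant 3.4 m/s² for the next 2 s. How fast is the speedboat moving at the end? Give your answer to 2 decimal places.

19.45 m/s

Phase 1 (accelerating): v₀ = 13.5 m/s, a = 1.5 m/s².
v = v₀ + at = 13.5 + (1.5)(8.5) = 26.2 m/s
Δx = v₀t + ½at² = 13.5·8.5 + 0.5·1.5·8.5² = 169 m

Phase 2 (decelerating): v₀ = 26.2 m/s, a = -3.4 m/s².
v = v₀ + at = 26.2 + (-3.4)(2) = 19.4 m/s
Δx = v₀t + ½at² = 26.2·2 + 0.5·-3.4·2² = 45.7 m
Final speed = 19.4 m/s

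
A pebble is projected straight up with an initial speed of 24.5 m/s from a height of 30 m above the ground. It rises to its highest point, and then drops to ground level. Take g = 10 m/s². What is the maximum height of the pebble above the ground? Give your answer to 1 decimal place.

60.0 m

Phase 1 (rising): v₀ = 24.5 m/s, a = -10 m/s².
v = v₀ + at → t = (0 − 24.5) / -10 = 2.45 s
v² = v₀² + 2aΔx → Δx = (0² − 24.5²)/(2·-10) = 30.0 m
Maximum height = 30 + 30.0 = 60.0 m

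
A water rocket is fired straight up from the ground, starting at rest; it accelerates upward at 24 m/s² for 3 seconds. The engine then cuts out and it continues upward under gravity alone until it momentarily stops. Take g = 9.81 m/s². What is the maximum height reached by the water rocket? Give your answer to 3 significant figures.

Phase 1 (powered ascent): v₀ = 0 m/s, a = 24 m/s².
v = v₀ + at = 0 + (24)(3) = 72.0 m/s
Δx = v₀t + ½at² = 0·3 + 0.5·24·3² = 108 m

Phase 2 (coasting upward): v₀ = 72.0 m/s, a = -9.81 m/s².
v = v₀ + at → t = (0 − 72.0) / -9.81 = 7.34 s
v² = v₀² + 2aΔx → Δx = (0² − 72.0²)/(2·-9.81) = 264 m
Maximum height = 108 + 264 = 372 m

372 m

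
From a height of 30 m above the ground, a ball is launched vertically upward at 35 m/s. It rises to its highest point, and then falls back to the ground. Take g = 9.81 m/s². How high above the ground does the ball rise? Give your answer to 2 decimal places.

92.44 m

Phase 1 (rising): v₀ = 35.0 m/s, a = -9.81 m/s².
v = v₀ + at → t = (0 − 35.0) / -9.81 = 3.57 s
v² = v₀² + 2aΔx → Δx = (0² − 35.0²)/(2·-9.81) = 62.4 m
Maximum height = 30 + 62.4 = 92.4 m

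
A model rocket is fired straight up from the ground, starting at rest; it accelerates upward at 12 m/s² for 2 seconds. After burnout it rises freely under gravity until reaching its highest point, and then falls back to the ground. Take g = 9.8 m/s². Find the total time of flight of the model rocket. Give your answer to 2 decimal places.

7.75 s

Phase 1 (powered ascent): v₀ = 0 m/s, a = 12 m/s².
v = v₀ + at = 0 + (12)(2) = 24.0 m/s
Δx = v₀t + ½at² = 0·2 + 0.5·12·2² = 24.0 m

Phase 2 (coasting upward): v₀ = 24.0 m/s, a = -9.8 m/s².
v = v₀ + at → t = (0 − 24.0) / -9.8 = 2.45 s
v² = v₀² + 2aΔx → Δx = (0² − 24.0²)/(2·-9.8) = 29.4 m

Phase 3 (free fall): v₀ = 0 m/s, a = -9.8 m/s².
Falls 53.4 m from rest: t = √(2·53.4/9.8) = 3.30 s; v = g·t = 32.3 m/s.
Total time = 2.00 + 2.45 + 3.30 = 7.75 s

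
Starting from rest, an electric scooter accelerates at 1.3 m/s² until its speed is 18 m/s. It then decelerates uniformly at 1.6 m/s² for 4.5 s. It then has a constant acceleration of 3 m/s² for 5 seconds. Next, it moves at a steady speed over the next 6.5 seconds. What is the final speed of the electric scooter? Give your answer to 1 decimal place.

Phase 1 (accelerating): v₀ = 0 m/s, a = 1.3 m/s².
v = v₀ + at → t = (18 − 0) / 1.3 = 13.8 s
v² = v₀² + 2aΔx → Δx = (18² − 0²)/(2·1.3) = 125 m

Phase 2 (decelerating): v₀ = 18.0 m/s, a = -1.6 m/s².
v = v₀ + at = 18.0 + (-1.6)(4.5) = 10.8 m/s
Δx = v₀t + ½at² = 18.0·4.5 + 0.5·-1.6·4.5² = 64.8 m

Phase 3 (accelerating): v₀ = 10.8 m/s, a = 3 m/s².
v = v₀ + at = 10.8 + (3)(5) = 25.8 m/s
Δx = v₀t + ½at² = 10.8·5 + 0.5·3·5² = 91.5 m

Phase 4 (constant speed): v₀ = 25.8 m/s, a = 0 m/s².
v = v₀ + at = 25.8 + (0)(6.5) = 25.8 m/s
Δx = v₀t + ½at² = 25.8·6.5 + 0.5·0·6.5² = 168 m
Final speed = 25.8 m/s

25.8 m/s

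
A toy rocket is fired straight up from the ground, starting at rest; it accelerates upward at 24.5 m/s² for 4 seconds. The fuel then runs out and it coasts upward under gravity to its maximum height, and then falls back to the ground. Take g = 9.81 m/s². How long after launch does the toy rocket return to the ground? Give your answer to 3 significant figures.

Phase 1 (powered ascent): v₀ = 0 m/s, a = 24.5 m/s².
v = v₀ + at = 0 + (24.5)(4) = 98.0 m/s
Δx = v₀t + ½at² = 0·4 + 0.5·24.5·4² = 196 m

Phase 2 (coasting upward): v₀ = 98.0 m/s, a = -9.81 m/s².
v = v₀ + at → t = (0 − 98.0) / -9.81 = 9.99 s
v² = v₀² + 2aΔx → Δx = (0² − 98.0²)/(2·-9.81) = 490 m

Phase 3 (free fall): v₀ = 0 m/s, a = -9.81 m/s².
Falls 686 m from rest: t = √(2·686/9.81) = 11.8 s; v = g·t = 116 m/s.
Total time = 4.00 + 9.99 + 11.8 = 25.8 s

25.8 s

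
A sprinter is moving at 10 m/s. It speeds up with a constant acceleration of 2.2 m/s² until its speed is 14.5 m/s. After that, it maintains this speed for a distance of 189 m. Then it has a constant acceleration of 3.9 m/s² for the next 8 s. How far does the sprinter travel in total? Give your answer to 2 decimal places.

454.86 m

Phase 1 (accelerating): v₀ = 10.0 m/s, a = 2.2 m/s².
v = v₀ + at → t = (14.5 − 10.0) / 2.2 = 2.05 s
v² = v₀² + 2aΔx → Δx = (14.5² − 10.0²)/(2·2.2) = 25.1 m

Phase 2 (constant speed): v₀ = 14.5 m/s, a = 0 m/s².
Constant speed: t = d/v = 189/14.5 = 13.0 s

Phase 3 (accelerating): v₀ = 14.5 m/s, a = 3.9 m/s².
v = v₀ + at = 14.5 + (3.9)(8) = 45.7 m/s
Δx = v₀t + ½at² = 14.5·8 + 0.5·3.9·8² = 241 m
Total distance = 25.1 + 189 + 241 = 455 m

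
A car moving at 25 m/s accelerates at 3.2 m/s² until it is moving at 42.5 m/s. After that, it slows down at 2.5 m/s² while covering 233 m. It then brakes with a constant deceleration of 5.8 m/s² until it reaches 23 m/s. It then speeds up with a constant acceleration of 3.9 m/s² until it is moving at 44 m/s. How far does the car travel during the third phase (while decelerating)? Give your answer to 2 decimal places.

Phase 1 (accelerating): v₀ = 25.0 m/s, a = 3.2 m/s².
v = v₀ + at → t = (42.5 − 25.0) / 3.2 = 5.47 s
v² = v₀² + 2aΔx → Δx = (42.5² − 25.0²)/(2·3.2) = 185 m

Phase 2 (decelerating): v₀ = 42.5 m/s, a = -2.5 m/s².
v² = v₀² + 2aΔx = 42.5² + 2·-2.5·233 = 641 → v = 25.3 m/s
t = (v − v₀)/a = (25.3 − 42.5)/-2.5 = 6.87 s

Phase 3 (decelerating): v₀ = 25.3 m/s, a = -5.8 m/s².
v = v₀ + at → t = (23 − 25.3) / -5.8 = 0.401 s
v² = v₀² + 2aΔx → Δx = (23² − 25.3²)/(2·-5.8) = 9.68 m
Distance in phase 3 = 9.68 m

9.68 m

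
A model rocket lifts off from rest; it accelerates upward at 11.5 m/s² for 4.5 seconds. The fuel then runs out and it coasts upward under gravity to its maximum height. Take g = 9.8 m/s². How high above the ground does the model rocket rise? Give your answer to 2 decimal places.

253.07 m

Phase 1 (powered ascent): v₀ = 0 m/s, a = 11.5 m/s².
v = v₀ + at = 0 + (11.5)(4.5) = 51.8 m/s
Δx = v₀t + ½at² = 0·4.5 + 0.5·11.5·4.5² = 116 m

Phase 2 (coasting upward): v₀ = 51.8 m/s, a = -9.8 m/s².
v = v₀ + at → t = (0 − 51.8) / -9.8 = 5.28 s
v² = v₀² + 2aΔx → Δx = (0² − 51.8²)/(2·-9.8) = 137 m
Maximum height = 116 + 137 = 253 m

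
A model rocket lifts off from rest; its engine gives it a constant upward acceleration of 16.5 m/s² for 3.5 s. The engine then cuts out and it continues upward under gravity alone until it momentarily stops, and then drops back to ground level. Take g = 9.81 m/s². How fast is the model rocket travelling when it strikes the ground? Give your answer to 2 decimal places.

Phase 1 (powered ascent): v₀ = 0 m/s, a = 16.5 m/s².
v = v₀ + at = 0 + (16.5)(3.5) = 57.8 m/s
Δx = v₀t + ½at² = 0·3.5 + 0.5·16.5·3.5² = 101 m

Phase 2 (coasting upward): v₀ = 57.8 m/s, a = -9.81 m/s².
v = v₀ + at → t = (0 − 57.8) / -9.81 = 5.89 s
v² = v₀² + 2aΔx → Δx = (0² − 57.8²)/(2·-9.81) = 170 m

Phase 3 (free fall): v₀ = 0 m/s, a = -9.81 m/s².
Falls 271 m from rest: t = √(2·271/9.81) = 7.43 s; v = g·t = 72.9 m/s.
Impact speed = 72.9 m/s

72.92 m/s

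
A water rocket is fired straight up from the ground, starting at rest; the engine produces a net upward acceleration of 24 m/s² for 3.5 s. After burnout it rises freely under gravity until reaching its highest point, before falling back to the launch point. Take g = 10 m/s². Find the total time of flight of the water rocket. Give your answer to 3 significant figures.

Phase 1 (powered ascent): v₀ = 0 m/s, a = 24 m/s².
v = v₀ + at = 0 + (24)(3.5) = 84.0 m/s
Δx = v₀t + ½at² = 0·3.5 + 0.5·24·3.5² = 147 m

Phase 2 (coasting upward): v₀ = 84.0 m/s, a = -10 m/s².
v = v₀ + at → t = (0 − 84.0) / -10 = 8.40 s
v² = v₀² + 2aΔx → Δx = (0² − 84.0²)/(2·-10) = 353 m

Phase 3 (free fall): v₀ = 0 m/s, a = -10 m/s².
Falls 500 m from rest: t = √(2·500/10) = 10.0 s; v = g·t = 100 m/s.
Total time = 3.50 + 8.40 + 10.0 = 21.9 s

21.9 s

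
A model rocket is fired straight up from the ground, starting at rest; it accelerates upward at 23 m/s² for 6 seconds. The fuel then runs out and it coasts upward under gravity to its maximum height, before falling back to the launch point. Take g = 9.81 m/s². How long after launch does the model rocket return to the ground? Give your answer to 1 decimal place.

Phase 1 (powered ascent): v₀ = 0 m/s, a = 23 m/s².
v = v₀ + at = 0 + (23)(6) = 138 m/s
Δx = v₀t + ½at² = 0·6 + 0.5·23·6² = 414 m

Phase 2 (coasting upward): v₀ = 138 m/s, a = -9.81 m/s².
v = v₀ + at → t = (0 − 138) / -9.81 = 14.1 s
v² = v₀² + 2aΔx → Δx = (0² − 138²)/(2·-9.81) = 971 m

Phase 3 (free fall): v₀ = 0 m/s, a = -9.81 m/s².
Falls 1380 m from rest: t = √(2·1380/9.81) = 16.8 s; v = g·t = 165 m/s.
Total time = 6.00 + 14.1 + 16.8 = 36.9 s

36.9 s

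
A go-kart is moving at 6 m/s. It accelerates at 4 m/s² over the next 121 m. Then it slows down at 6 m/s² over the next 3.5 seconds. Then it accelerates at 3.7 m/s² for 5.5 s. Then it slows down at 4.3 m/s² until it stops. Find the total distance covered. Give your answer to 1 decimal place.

421.9 m

Phase 1 (accelerating): v₀ = 6.00 m/s, a = 4 m/s².
v² = v₀² + 2aΔx = 6.00² + 2·4·121 = 1000 → v = 31.7 m/s
t = (v − v₀)/a = (31.7 − 6.00)/4 = 6.42 s

Phase 2 (decelerating): v₀ = 31.7 m/s, a = -6 m/s².
v = v₀ + at = 31.7 + (-6)(3.5) = 10.7 m/s
Δx = v₀t + ½at² = 31.7·3.5 + 0.5·-6·3.5² = 74.2 m

Phase 3 (accelerating): v₀ = 10.7 m/s, a = 3.7 m/s².
v = v₀ + at = 10.7 + (3.7)(5.5) = 31.0 m/s
Δx = v₀t + ½at² = 10.7·5.5 + 0.5·3.7·5.5² = 115 m

Phase 4 (decelerating): v₀ = 31.0 m/s, a = -4.3 m/s².
v = v₀ + at → t = (0 − 31.0) / -4.3 = 7.22 s
v² = v₀² + 2aΔx → Δx = (0² − 31.0²)/(2·-4.3) = 112 m
Total distance = 121 + 74.2 + 115 + 112 = 422 m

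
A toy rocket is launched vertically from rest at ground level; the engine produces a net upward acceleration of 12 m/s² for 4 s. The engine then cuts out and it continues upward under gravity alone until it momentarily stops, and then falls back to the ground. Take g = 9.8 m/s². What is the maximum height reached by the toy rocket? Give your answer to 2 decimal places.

213.55 m

Phase 1 (powered ascent): v₀ = 0 m/s, a = 12 m/s².
v = v₀ + at = 0 + (12)(4) = 48.0 m/s
Δx = v₀t + ½at² = 0·4 + 0.5·12·4² = 96.0 m

Phase 2 (coasting upward): v₀ = 48.0 m/s, a = -9.8 m/s².
v = v₀ + at → t = (0 − 48.0) / -9.8 = 4.90 s
v² = v₀² + 2aΔx → Δx = (0² − 48.0²)/(2·-9.8) = 118 m
Maximum height = 96.0 + 118 = 214 m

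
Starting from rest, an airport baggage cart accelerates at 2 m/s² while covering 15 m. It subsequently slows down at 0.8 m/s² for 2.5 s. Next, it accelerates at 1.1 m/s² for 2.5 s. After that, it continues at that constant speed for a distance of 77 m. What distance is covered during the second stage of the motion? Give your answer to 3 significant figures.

16.9 m

Phase 1 (accelerating): v₀ = 0 m/s, a = 2 m/s².
v² = v₀² + 2aΔx = 0² + 2·2·15 = 60.0 → v = 7.75 m/s
t = (v − v₀)/a = (7.75 − 0)/2 = 3.87 s

Phase 2 (decelerating): v₀ = 7.75 m/s, a = -0.8 m/s².
v = v₀ + at = 7.75 + (-0.8)(2.5) = 5.75 m/s
Δx = v₀t + ½at² = 7.75·2.5 + 0.5·-0.8·2.5² = 16.9 m
Distance in phase 2 = 16.9 m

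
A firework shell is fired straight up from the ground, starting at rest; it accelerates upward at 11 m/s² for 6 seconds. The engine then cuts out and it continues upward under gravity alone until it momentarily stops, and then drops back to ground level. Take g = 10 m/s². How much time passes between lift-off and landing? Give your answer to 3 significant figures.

21.7 s

Phase 1 (powered ascent): v₀ = 0 m/s, a = 11 m/s².
v = v₀ + at = 0 + (11)(6) = 66.0 m/s
Δx = v₀t + ½at² = 0·6 + 0.5·11·6² = 198 m

Phase 2 (coasting upward): v₀ = 66.0 m/s, a = -10 m/s².
v = v₀ + at → t = (0 − 66.0) / -10 = 6.60 s
v² = v₀² + 2aΔx → Δx = (0² − 66.0²)/(2·-10) = 218 m

Phase 3 (free fall): v₀ = 0 m/s, a = -10 m/s².
Falls 416 m from rest: t = √(2·416/10) = 9.12 s; v = g·t = 91.2 m/s.
Total time = 6.00 + 6.60 + 9.12 = 21.7 s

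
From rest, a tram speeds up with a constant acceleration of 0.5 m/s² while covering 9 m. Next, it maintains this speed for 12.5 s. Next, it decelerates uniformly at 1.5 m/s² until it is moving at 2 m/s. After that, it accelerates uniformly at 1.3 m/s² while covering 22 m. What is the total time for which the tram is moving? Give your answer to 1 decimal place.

23.6 s

Phase 1 (accelerating): v₀ = 0 m/s, a = 0.5 m/s².
v² = v₀² + 2aΔx = 0² + 2·0.5·9 = 9.00 → v = 3.00 m/s
t = (v − v₀)/a = (3.00 − 0)/0.5 = 6.00 s

Phase 2 (constant speed): v₀ = 3.00 m/s, a = 0 m/s².
v = v₀ + at = 3.00 + (0)(12.5) = 3.00 m/s
Δx = v₀t + ½at² = 3.00·12.5 + 0.5·0·12.5² = 37.5 m

Phase 3 (decelerating): v₀ = 3.00 m/s, a = -1.5 m/s².
v = v₀ + at → t = (2 − 3.00) / -1.5 = 0.667 s
v² = v₀² + 2aΔx → Δx = (2² − 3.00²)/(2·-1.5) = 1.67 m

Phase 4 (accelerating): v₀ = 2.00 m/s, a = 1.3 m/s².
v² = v₀² + 2aΔx = 2.00² + 2·1.3·22 = 61.2 → v = 7.82 m/s
t = (v − v₀)/a = (7.82 − 2.00)/1.3 = 4.48 s
Total time = 6.00 + 12.5 + 0.667 + 4.48 = 23.6 s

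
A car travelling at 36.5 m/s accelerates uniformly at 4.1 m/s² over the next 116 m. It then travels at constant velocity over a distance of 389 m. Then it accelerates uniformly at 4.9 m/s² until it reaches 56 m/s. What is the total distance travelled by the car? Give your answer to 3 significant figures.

Phase 1 (accelerating): v₀ = 36.5 m/s, a = 4.1 m/s².
v² = v₀² + 2aΔx = 36.5² + 2·4.1·116 = 2280 → v = 47.8 m/s
t = (v − v₀)/a = (47.8 − 36.5)/4.1 = 2.75 s

Phase 2 (constant speed): v₀ = 47.8 m/s, a = 0 m/s².
Constant speed: t = d/v = 389/47.8 = 8.14 s

Phase 3 (accelerating): v₀ = 47.8 m/s, a = 4.9 m/s².
v = v₀ + at → t = (56 − 47.8) / 4.9 = 1.68 s
v² = v₀² + 2aΔx → Δx = (56² − 47.8²)/(2·4.9) = 87.0 m
Total distance = 116 + 389 + 87.0 = 592 m

592 m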